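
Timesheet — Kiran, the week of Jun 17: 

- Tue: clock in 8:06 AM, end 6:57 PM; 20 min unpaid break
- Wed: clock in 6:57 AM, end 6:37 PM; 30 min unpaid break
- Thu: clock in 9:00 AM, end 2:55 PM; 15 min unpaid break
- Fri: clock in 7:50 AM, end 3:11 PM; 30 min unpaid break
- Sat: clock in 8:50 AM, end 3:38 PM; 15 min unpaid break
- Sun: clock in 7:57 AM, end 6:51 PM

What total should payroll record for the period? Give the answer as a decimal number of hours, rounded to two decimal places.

Tue: 8:06 AM–6:57 PM = 10 h 51 min; less 20 min break → 10 h 31 min
Wed: 6:57 AM–6:37 PM = 11 h 40 min; less 30 min break → 11 h 10 min
Thu: 9:00 AM–2:55 PM = 5 h 55 min; less 15 min break → 5 h 40 min
Fri: 7:50 AM–3:11 PM = 7 h 21 min; less 30 min break → 6 h 51 min
Sat: 8:50 AM–3:38 PM = 6 h 48 min; less 15 min break → 6 h 33 min
Sun: 7:57 AM–6:51 PM = 10 h 54 min
Total: 10 h 31 min + 11 h 10 min + 5 h 40 min + 6 h 51 min + 6 h 33 min + 10 h 54 min = 51 h 39 min.

51.65 hours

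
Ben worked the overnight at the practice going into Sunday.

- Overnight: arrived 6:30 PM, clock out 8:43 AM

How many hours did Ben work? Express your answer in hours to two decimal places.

Overnight: 6:30 PM → midnight = 5 h 30 min; midnight → 8:43 AM = 8 h 43 min; span 14 h 13 min

14.22 hours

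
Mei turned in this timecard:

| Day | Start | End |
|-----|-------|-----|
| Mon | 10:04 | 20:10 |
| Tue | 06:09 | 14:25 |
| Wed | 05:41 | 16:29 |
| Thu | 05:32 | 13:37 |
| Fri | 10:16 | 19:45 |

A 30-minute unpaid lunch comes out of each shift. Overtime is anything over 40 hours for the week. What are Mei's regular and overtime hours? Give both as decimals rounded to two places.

Regular 40.00 hours, overtime 4.23 hours

Mon: 10:04–20:10 = 10 h 6 min; less 30 min break → 9 h 36 min
Tue: 06:09–14:25 = 8 h 16 min; less 30 min break → 7 h 46 min
Wed: 05:41–16:29 = 10 h 48 min; less 30 min break → 10 h 18 min
Thu: 05:32–13:37 = 8 h 5 min; less 30 min break → 7 h 35 min
Fri: 10:16–19:45 = 9 h 29 min; less 30 min break → 8 h 59 min
Total worked: 44 h 14 min = 44.23 h.
Threshold 40 h → overtime 4 h 14 min, regular 40 h 0 min.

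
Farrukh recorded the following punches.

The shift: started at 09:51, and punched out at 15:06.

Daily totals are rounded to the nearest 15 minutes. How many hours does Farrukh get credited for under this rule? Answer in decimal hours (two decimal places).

The shift: 09:51–15:06 = 5 h 15 min → rounds to 5 h 15 min

5.25 hours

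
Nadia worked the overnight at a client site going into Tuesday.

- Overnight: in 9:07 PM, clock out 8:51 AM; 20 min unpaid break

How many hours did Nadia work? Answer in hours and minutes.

11 h 24 min

Overnight: 9:07 PM → midnight = 2 h 53 min; midnight → 8:51 AM = 8 h 51 min; span 11 h 44 min; less 20 min break → 11 h 24 min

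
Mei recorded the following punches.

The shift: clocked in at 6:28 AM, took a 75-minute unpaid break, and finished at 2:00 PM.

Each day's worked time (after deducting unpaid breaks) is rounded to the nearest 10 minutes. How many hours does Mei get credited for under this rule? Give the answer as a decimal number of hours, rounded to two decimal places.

6.33 hours

The shift: 6:28 AM–2:00 PM = 7 h 32 min − 75 min = 6 h 17 min → rounds to 6 h 20 min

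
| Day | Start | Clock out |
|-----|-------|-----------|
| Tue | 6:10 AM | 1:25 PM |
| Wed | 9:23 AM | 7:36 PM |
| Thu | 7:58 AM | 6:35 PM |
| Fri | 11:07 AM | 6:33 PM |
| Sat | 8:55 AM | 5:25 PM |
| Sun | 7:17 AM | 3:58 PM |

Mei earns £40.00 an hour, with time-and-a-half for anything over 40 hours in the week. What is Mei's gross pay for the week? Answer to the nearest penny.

Tue: 6:10 AM–1:25 PM = 7 h 15 min
Wed: 9:23 AM–7:36 PM = 10 h 13 min
Thu: 7:58 AM–6:35 PM = 10 h 37 min
Fri: 11:07 AM–6:33 PM = 7 h 26 min
Sat: 8:55 AM–5:25 PM = 8 h 30 min
Sun: 7:17 AM–3:58 PM = 8 h 41 min
Total worked: 52 h 42 min = 3162 min.
Regular 40 h 0 min = 2400 min at £40.00/h; overtime 12 h 42 min = 762 min at £60.00/h.
Pay = (2400 × £40.00 + 762 × £60.00) ÷ 60 = £2362.00.

£2362.00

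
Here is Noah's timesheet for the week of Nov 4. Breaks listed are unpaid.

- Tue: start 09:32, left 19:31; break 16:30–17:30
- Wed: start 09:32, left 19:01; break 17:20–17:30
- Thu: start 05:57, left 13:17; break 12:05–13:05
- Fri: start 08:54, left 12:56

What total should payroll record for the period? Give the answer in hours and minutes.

Tue: 09:32–19:31 = 9 h 59 min; less 60 min break → 8 h 59 min
Wed: 09:32–19:01 = 9 h 29 min; less 10 min break → 9 h 19 min
Thu: 05:57–13:17 = 7 h 20 min; less 60 min break → 6 h 20 min
Fri: 08:54–12:56 = 4 h 2 min
Total: 8 h 59 min + 9 h 19 min + 6 h 20 min + 4 h 2 min = 28 h 40 min.

28 h 40 min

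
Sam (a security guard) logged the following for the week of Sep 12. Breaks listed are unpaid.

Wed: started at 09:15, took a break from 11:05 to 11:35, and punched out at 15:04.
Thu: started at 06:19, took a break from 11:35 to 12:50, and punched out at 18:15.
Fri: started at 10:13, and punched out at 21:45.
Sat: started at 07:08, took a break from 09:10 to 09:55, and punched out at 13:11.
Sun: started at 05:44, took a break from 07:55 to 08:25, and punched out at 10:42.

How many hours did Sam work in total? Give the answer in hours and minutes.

37 h 18 min

Wed: 09:15–15:04 = 5 h 49 min; less 30 min break → 5 h 19 min
Thu: 06:19–18:15 = 11 h 56 min; less 75 min break → 10 h 41 min
Fri: 10:13–21:45 = 11 h 32 min
Sat: 07:08–13:11 = 6 h 3 min; less 45 min break → 5 h 18 min
Sun: 05:44–10:42 = 4 h 58 min; less 30 min break → 4 h 28 min
Total: 5 h 19 min + 10 h 41 min + 11 h 32 min + 5 h 18 min + 4 h 28 min = 37 h 18 min.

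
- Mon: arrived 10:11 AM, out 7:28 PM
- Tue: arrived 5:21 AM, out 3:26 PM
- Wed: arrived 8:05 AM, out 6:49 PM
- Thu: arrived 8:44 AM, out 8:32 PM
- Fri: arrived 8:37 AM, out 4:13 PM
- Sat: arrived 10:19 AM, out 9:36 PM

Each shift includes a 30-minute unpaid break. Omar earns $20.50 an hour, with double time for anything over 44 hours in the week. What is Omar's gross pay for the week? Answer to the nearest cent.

Mon: 10:11 AM–7:28 PM = 9 h 17 min; less 30 min break → 8 h 47 min
Tue: 5:21 AM–3:26 PM = 10 h 5 min; less 30 min break → 9 h 35 min
Wed: 8:05 AM–6:49 PM = 10 h 44 min; less 30 min break → 10 h 14 min
Thu: 8:44 AM–8:32 PM = 11 h 48 min; less 30 min break → 11 h 18 min
Fri: 8:37 AM–4:13 PM = 7 h 36 min; less 30 min break → 7 h 6 min
Sat: 10:19 AM–9:36 PM = 11 h 17 min; less 30 min break → 10 h 47 min
Total worked: 57 h 47 min = 3467 min.
Regular 44 h 0 min = 2640 min at $20.50/h; overtime 13 h 47 min = 827 min at $41.00/h.
Pay = (2640 × $20.50 + 827 × $41.00) ÷ 60 = $1467.12.

$1467.12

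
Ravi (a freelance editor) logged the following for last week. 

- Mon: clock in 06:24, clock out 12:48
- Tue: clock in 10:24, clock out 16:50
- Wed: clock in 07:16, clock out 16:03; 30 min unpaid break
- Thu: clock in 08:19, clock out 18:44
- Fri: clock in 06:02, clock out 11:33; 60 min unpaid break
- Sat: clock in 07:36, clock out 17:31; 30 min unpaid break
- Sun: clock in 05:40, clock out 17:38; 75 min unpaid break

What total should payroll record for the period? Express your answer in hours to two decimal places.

56.18 hours

Mon: 06:24–12:48 = 6 h 24 min
Tue: 10:24–16:50 = 6 h 26 min
Wed: 07:16–16:03 = 8 h 47 min; less 30 min break → 8 h 17 min
Thu: 08:19–18:44 = 10 h 25 min
Fri: 06:02–11:33 = 5 h 31 min; less 60 min break → 4 h 31 min
Sat: 07:36–17:31 = 9 h 55 min; less 30 min break → 9 h 25 min
Sun: 05:40–17:38 = 11 h 58 min; less 75 min break → 10 h 43 min
Total: 6 h 24 min + 6 h 26 min + 8 h 17 min + 10 h 25 min + 4 h 31 min + 9 h 25 min + 10 h 43 min = 56 h 11 min.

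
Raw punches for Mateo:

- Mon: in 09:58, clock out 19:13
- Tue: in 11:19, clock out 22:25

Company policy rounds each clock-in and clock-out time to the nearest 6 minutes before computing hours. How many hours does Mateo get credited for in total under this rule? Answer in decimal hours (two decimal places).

Mon: in 09:58→10:00, out 19:13→19:12; 9 h 12 min
Tue: in 11:19→11:18, out 22:25→22:24; 11 h 6 min
Total credited: 20 h 18 min.

20.30 hours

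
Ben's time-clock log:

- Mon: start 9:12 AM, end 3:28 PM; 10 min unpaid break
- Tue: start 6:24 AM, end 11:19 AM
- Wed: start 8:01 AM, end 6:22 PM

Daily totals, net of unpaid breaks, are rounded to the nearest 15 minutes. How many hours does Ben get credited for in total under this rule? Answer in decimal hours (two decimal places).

21.25 hours

Mon: 9:12 AM–3:28 PM = 6 h 16 min − 10 min = 6 h 6 min → rounds to 6 h 0 min
Tue: 6:24 AM–11:19 AM = 4 h 55 min → rounds to 5 h 0 min
Wed: 8:01 AM–6:22 PM = 10 h 21 min → rounds to 10 h 15 min
Total credited: 21 h 15 min.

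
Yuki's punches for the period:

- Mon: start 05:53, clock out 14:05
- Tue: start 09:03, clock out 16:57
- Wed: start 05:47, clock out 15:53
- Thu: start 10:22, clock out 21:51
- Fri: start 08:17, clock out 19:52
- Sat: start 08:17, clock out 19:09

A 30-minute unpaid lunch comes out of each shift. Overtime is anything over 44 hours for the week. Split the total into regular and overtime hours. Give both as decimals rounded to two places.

Regular 44.00 hours, overtime 13.13 hours

Mon: 05:53–14:05 = 8 h 12 min; less 30 min break → 7 h 42 min
Tue: 09:03–16:57 = 7 h 54 min; less 30 min break → 7 h 24 min
Wed: 05:47–15:53 = 10 h 6 min; less 30 min break → 9 h 36 min
Thu: 10:22–21:51 = 11 h 29 min; less 30 min break → 10 h 59 min
Fri: 08:17–19:52 = 11 h 35 min; less 30 min break → 11 h 5 min
Sat: 08:17–19:09 = 10 h 52 min; less 30 min break → 10 h 22 min
Total worked: 57 h 8 min = 57.13 h.
Threshold 44 h → overtime 13 h 8 min, regular 44 h 0 min.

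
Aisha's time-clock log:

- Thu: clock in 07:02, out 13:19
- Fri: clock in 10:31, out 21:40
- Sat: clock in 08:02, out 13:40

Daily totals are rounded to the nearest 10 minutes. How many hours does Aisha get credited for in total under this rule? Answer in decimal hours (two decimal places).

23.17 hours

Thu: 07:02–13:19 = 6 h 17 min → rounds to 6 h 20 min
Fri: 10:31–21:40 = 11 h 9 min → rounds to 11 h 10 min
Sat: 08:02–13:40 = 5 h 38 min → rounds to 5 h 40 min
Total credited: 23 h 10 min.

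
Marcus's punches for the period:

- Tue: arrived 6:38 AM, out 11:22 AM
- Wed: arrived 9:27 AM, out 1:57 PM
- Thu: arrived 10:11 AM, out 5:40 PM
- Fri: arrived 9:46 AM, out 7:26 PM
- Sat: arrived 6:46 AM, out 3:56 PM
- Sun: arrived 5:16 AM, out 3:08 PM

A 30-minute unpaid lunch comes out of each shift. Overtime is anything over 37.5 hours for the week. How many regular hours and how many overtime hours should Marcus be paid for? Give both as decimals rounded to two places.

Tue: 6:38 AM–11:22 AM = 4 h 44 min; less 30 min break → 4 h 14 min
Wed: 9:27 AM–1:57 PM = 4 h 30 min; less 30 min break → 4 h 0 min
Thu: 10:11 AM–5:40 PM = 7 h 29 min; less 30 min break → 6 h 59 min
Fri: 9:46 AM–7:26 PM = 9 h 40 min; less 30 min break → 9 h 10 min
Sat: 6:46 AM–3:56 PM = 9 h 10 min; less 30 min break → 8 h 40 min
Sun: 5:16 AM–3:08 PM = 9 h 52 min; less 30 min break → 9 h 22 min
Total worked: 42 h 25 min = 42.42 h.
Threshold 37.5 h → overtime 4 h 55 min, regular 37 h 30 min.

Regular 37.50 hours, overtime 4.92 hours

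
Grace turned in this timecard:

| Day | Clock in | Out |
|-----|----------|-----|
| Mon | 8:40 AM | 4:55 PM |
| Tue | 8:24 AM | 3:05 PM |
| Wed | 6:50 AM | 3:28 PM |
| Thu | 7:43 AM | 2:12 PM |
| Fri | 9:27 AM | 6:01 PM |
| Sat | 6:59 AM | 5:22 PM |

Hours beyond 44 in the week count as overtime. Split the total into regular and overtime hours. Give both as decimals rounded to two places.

Mon: 8:40 AM–4:55 PM = 8 h 15 min
Tue: 8:24 AM–3:05 PM = 6 h 41 min
Wed: 6:50 AM–3:28 PM = 8 h 38 min
Thu: 7:43 AM–2:12 PM = 6 h 29 min
Fri: 9:27 AM–6:01 PM = 8 h 34 min
Sat: 6:59 AM–5:22 PM = 10 h 23 min
Total worked: 49 h 0 min = 49.00 h.
Threshold 44 h → overtime 5 h 0 min, regular 44 h 0 min.

Regular 44.00 hours, overtime 5.00 hours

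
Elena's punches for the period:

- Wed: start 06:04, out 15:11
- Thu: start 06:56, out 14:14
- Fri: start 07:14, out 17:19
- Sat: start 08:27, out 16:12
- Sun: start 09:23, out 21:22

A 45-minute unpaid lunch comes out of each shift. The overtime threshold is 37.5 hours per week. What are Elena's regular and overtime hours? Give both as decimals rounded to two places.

Wed: 06:04–15:11 = 9 h 7 min; less 45 min break → 8 h 22 min
Thu: 06:56–14:14 = 7 h 18 min; less 45 min break → 6 h 33 min
Fri: 07:14–17:19 = 10 h 5 min; less 45 min break → 9 h 20 min
Sat: 08:27–16:12 = 7 h 45 min; less 45 min break → 7 h 0 min
Sun: 09:23–21:22 = 11 h 59 min; less 45 min break → 11 h 14 min
Total worked: 42 h 29 min = 42.48 h.
Threshold 37.5 h → overtime 4 h 59 min, regular 37 h 30 min.

Regular 37.50 hours, overtime 4.98 hours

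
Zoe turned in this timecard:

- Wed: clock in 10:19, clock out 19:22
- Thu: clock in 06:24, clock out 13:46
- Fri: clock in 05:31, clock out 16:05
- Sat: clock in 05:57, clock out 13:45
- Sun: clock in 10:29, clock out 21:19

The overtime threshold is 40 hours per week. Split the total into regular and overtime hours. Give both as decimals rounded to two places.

Wed: 10:19–19:22 = 9 h 3 min
Thu: 06:24–13:46 = 7 h 22 min
Fri: 05:31–16:05 = 10 h 34 min
Sat: 05:57–13:45 = 7 h 48 min
Sun: 10:29–21:19 = 10 h 50 min
Total worked: 45 h 37 min = 45.62 h.
Threshold 40 h → overtime 5 h 37 min, regular 40 h 0 min.

Regular 40.00 hours, overtime 5.62 hours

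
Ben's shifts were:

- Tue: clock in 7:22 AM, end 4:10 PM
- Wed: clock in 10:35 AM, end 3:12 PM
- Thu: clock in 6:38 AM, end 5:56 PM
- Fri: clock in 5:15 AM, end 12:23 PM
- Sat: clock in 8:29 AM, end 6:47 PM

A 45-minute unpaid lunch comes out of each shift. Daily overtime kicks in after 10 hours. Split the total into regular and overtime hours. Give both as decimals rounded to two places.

Tue: 7:22 AM–4:10 PM = 8 h 48 min; less 45 min break → 8 h 3 min
Wed: 10:35 AM–3:12 PM = 4 h 37 min; less 45 min break → 3 h 52 min
Thu: 6:38 AM–5:56 PM = 11 h 18 min; less 45 min break → 10 h 33 min
Fri: 5:15 AM–12:23 PM = 7 h 8 min; less 45 min break → 6 h 23 min
Sat: 8:29 AM–6:47 PM = 10 h 18 min; less 45 min break → 9 h 33 min
Tue reg 8 h 3 min / OT 0 h 0 min; Wed reg 3 h 52 min / OT 0 h 0 min; Thu reg 10 h 0 min / OT 0 h 33 min; Fri reg 6 h 23 min / OT 0 h 0 min; Sat reg 9 h 33 min / OT 0 h 0 min.
Totals: regular 37 h 51 min, overtime 0 h 33 min.

Regular 37.85 hours, overtime 0.55 hours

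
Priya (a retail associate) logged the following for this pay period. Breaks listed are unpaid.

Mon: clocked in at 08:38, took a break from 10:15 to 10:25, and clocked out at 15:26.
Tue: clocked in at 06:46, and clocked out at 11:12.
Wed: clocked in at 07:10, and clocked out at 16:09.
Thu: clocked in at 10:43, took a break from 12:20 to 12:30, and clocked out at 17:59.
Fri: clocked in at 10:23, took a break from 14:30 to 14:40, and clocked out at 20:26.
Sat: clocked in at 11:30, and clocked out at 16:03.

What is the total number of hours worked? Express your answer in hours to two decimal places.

Mon: 08:38–15:26 = 6 h 48 min; less 10 min break → 6 h 38 min
Tue: 06:46–11:12 = 4 h 26 min
Wed: 07:10–16:09 = 8 h 59 min
Thu: 10:43–17:59 = 7 h 16 min; less 10 min break → 7 h 6 min
Fri: 10:23–20:26 = 10 h 3 min; less 10 min break → 9 h 53 min
Sat: 11:30–16:03 = 4 h 33 min
Total: 6 h 38 min + 4 h 26 min + 8 h 59 min + 7 h 6 min + 9 h 53 min + 4 h 33 min = 41 h 35 min.

41.58 hours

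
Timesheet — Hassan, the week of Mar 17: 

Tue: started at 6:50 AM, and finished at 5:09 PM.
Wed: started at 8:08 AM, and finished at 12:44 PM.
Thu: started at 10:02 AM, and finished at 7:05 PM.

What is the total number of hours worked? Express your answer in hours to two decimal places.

23.97 hours

Tue: 6:50 AM–5:09 PM = 10 h 19 min
Wed: 8:08 AM–12:44 PM = 4 h 36 min
Thu: 10:02 AM–7:05 PM = 9 h 3 min
Total: 10 h 19 min + 4 h 36 min + 9 h 3 min = 23 h 58 min.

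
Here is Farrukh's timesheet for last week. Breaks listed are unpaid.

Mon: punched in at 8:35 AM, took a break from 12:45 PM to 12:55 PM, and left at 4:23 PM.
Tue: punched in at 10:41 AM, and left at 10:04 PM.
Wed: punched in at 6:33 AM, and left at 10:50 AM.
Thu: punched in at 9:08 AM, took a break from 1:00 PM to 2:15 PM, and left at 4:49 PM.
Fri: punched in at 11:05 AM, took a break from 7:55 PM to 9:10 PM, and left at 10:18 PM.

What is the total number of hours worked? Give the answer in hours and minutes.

39 h 42 min

Mon: 8:35 AM–4:23 PM = 7 h 48 min; less 10 min break → 7 h 38 min
Tue: 10:41 AM–10:04 PM = 11 h 23 min
Wed: 6:33 AM–10:50 AM = 4 h 17 min
Thu: 9:08 AM–4:49 PM = 7 h 41 min; less 75 min break → 6 h 26 min
Fri: 11:05 AM–10:18 PM = 11 h 13 min; less 75 min break → 9 h 58 min
Total: 7 h 38 min + 11 h 23 min + 4 h 17 min + 6 h 26 min + 9 h 58 min = 39 h 42 min.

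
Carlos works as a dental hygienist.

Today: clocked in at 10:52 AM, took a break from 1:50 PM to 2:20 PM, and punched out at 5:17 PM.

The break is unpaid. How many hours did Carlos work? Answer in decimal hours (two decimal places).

5.92 hours

Today: 10:52 AM–5:17 PM = 6 h 25 min; less 30 min break → 5 h 55 min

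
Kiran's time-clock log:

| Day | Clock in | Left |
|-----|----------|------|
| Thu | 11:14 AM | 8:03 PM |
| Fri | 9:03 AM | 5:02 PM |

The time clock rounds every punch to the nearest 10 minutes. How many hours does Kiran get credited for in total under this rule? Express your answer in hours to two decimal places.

16.83 hours

Thu: in 11:14 AM→11:10 AM, out 8:03 PM→8:00 PM; 8 h 50 min
Fri: in 9:03 AM→9:00 AM, out 5:02 PM→5:00 PM; 8 h 0 min
Total credited: 16 h 50 min.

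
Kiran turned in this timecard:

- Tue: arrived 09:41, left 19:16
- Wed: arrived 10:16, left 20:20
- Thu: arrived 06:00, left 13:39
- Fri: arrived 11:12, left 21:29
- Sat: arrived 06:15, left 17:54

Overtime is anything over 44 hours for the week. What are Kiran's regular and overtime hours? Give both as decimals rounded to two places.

Regular 44.00 hours, overtime 5.23 hours

Tue: 09:41–19:16 = 9 h 35 min
Wed: 10:16–20:20 = 10 h 4 min
Thu: 06:00–13:39 = 7 h 39 min
Fri: 11:12–21:29 = 10 h 17 min
Sat: 06:15–17:54 = 11 h 39 min
Total worked: 49 h 14 min = 49.23 h.
Threshold 44 h → overtime 5 h 14 min, regular 44 h 0 min.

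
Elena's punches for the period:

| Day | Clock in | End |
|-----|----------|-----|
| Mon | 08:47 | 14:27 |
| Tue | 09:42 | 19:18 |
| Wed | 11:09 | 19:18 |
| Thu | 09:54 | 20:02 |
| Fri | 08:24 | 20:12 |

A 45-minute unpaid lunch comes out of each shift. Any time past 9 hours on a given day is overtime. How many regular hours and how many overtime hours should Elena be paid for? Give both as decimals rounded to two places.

Regular 39.17 hours, overtime 2.43 hours

Mon: 08:47–14:27 = 5 h 40 min; less 45 min break → 4 h 55 min
Tue: 09:42–19:18 = 9 h 36 min; less 45 min break → 8 h 51 min
Wed: 11:09–19:18 = 8 h 9 min; less 45 min break → 7 h 24 min
Thu: 09:54–20:02 = 10 h 8 min; less 45 min break → 9 h 23 min
Fri: 08:24–20:12 = 11 h 48 min; less 45 min break → 11 h 3 min
Mon reg 4 h 55 min / OT 0 h 0 min; Tue reg 8 h 51 min / OT 0 h 0 min; Wed reg 7 h 24 min / OT 0 h 0 min; Thu reg 9 h 0 min / OT 0 h 23 min; Fri reg 9 h 0 min / OT 2 h 3 min.
Totals: regular 39 h 10 min, overtime 2 h 26 min.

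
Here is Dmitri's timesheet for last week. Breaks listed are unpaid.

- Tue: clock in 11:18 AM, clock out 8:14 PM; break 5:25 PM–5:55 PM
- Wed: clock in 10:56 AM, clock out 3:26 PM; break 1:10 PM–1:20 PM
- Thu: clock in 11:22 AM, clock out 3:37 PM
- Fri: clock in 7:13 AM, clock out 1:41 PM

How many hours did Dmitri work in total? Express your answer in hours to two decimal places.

Tue: 11:18 AM–8:14 PM = 8 h 56 min; less 30 min break → 8 h 26 min
Wed: 10:56 AM–3:26 PM = 4 h 30 min; less 10 min break → 4 h 20 min
Thu: 11:22 AM–3:37 PM = 4 h 15 min
Fri: 7:13 AM–1:41 PM = 6 h 28 min
Total: 8 h 26 min + 4 h 20 min + 4 h 15 min + 6 h 28 min = 23 h 29 min.

23.48 hours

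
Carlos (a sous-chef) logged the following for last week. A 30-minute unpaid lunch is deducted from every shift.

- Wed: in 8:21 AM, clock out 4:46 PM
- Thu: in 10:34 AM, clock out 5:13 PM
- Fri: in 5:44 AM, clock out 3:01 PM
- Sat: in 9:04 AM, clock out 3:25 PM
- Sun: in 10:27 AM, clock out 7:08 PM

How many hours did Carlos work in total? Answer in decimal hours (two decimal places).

36.88 hours

Wed: 8:21 AM–4:46 PM = 8 h 25 min; less 30 min break → 7 h 55 min
Thu: 10:34 AM–5:13 PM = 6 h 39 min; less 30 min break → 6 h 9 min
Fri: 5:44 AM–3:01 PM = 9 h 17 min; less 30 min break → 8 h 47 min
Sat: 9:04 AM–3:25 PM = 6 h 21 min; less 30 min break → 5 h 51 min
Sun: 10:27 AM–7:08 PM = 8 h 41 min; less 30 min break → 8 h 11 min
Total: 7 h 55 min + 6 h 9 min + 8 h 47 min + 5 h 51 min + 8 h 11 min = 36 h 53 min.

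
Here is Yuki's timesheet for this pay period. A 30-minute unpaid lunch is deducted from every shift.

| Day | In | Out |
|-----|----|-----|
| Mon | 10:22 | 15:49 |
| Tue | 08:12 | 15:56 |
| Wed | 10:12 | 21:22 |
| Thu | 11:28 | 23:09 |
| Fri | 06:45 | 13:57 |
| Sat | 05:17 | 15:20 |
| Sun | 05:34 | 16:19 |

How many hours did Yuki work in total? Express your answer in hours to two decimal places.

60.53 hours

Mon: 10:22–15:49 = 5 h 27 min; less 30 min break → 4 h 57 min
Tue: 08:12–15:56 = 7 h 44 min; less 30 min break → 7 h 14 min
Wed: 10:12–21:22 = 11 h 10 min; less 30 min break → 10 h 40 min
Thu: 11:28–23:09 = 11 h 41 min; less 30 min break → 11 h 11 min
Fri: 06:45–13:57 = 7 h 12 min; less 30 min break → 6 h 42 min
Sat: 05:17–15:20 = 10 h 3 min; less 30 min break → 9 h 33 min
Sun: 05:34–16:19 = 10 h 45 min; less 30 min break → 10 h 15 min
Total: 4 h 57 min + 7 h 14 min + 10 h 40 min + 11 h 11 min + 6 h 42 min + 9 h 33 min + 10 h 15 min = 60 h 32 min.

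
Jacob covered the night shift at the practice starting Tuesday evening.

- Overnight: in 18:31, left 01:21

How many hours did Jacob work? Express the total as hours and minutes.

Overnight: 18:31 → midnight = 5 h 29 min; midnight → 01:21 = 1 h 21 min; span 6 h 50 min

6 h 50 min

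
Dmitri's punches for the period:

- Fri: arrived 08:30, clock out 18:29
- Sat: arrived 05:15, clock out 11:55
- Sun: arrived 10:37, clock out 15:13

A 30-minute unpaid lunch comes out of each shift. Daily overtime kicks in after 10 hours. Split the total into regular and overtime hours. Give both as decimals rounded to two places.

Regular 19.75 hours, overtime 0.00 hours

Fri: 08:30–18:29 = 9 h 59 min; less 30 min break → 9 h 29 min
Sat: 05:15–11:55 = 6 h 40 min; less 30 min break → 6 h 10 min
Sun: 10:37–15:13 = 4 h 36 min; less 30 min break → 4 h 6 min
Fri reg 9 h 29 min / OT 0 h 0 min; Sat reg 6 h 10 min / OT 0 h 0 min; Sun reg 4 h 6 min / OT 0 h 0 min.
Totals: regular 19 h 45 min, overtime 0 h 0 min.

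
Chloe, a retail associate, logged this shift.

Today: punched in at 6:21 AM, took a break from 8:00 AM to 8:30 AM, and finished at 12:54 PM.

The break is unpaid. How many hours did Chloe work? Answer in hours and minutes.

Today: 6:21 AM–12:54 PM = 6 h 33 min; less 30 min break → 6 h 3 min

6 h 3 min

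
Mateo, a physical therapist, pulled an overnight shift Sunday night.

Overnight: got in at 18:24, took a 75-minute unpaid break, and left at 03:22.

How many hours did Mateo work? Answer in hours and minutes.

Overnight: 18:24 → midnight = 5 h 36 min; midnight → 03:22 = 3 h 22 min; span 8 h 58 min; less 75 min break → 7 h 43 min

7 h 43 min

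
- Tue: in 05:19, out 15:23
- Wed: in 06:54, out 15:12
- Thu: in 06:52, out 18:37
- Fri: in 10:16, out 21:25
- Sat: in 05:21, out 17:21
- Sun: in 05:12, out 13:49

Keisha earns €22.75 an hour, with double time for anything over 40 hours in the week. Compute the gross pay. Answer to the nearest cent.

€1905.69

Tue: 05:19–15:23 = 10 h 4 min
Wed: 06:54–15:12 = 8 h 18 min
Thu: 06:52–18:37 = 11 h 45 min
Fri: 10:16–21:25 = 11 h 9 min
Sat: 05:21–17:21 = 12 h 0 min
Sun: 05:12–13:49 = 8 h 37 min
Total worked: 61 h 53 min = 3713 min.
Regular 40 h 0 min = 2400 min at €22.75/h; overtime 21 h 53 min = 1313 min at €45.50/h.
Pay = (2400 × €22.75 + 1313 × €45.50) ÷ 60 = €1905.69.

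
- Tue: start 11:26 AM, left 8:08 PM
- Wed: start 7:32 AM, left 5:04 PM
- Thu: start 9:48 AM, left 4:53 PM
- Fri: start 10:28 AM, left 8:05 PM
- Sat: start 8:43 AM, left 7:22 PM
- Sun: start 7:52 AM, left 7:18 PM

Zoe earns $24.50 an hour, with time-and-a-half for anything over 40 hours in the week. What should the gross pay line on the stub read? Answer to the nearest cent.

Tue: 11:26 AM–8:08 PM = 8 h 42 min
Wed: 7:32 AM–5:04 PM = 9 h 32 min
Thu: 9:48 AM–4:53 PM = 7 h 5 min
Fri: 10:28 AM–8:05 PM = 9 h 37 min
Sat: 8:43 AM–7:22 PM = 10 h 39 min
Sun: 7:52 AM–7:18 PM = 11 h 26 min
Total worked: 57 h 1 min = 3421 min.
Regular 40 h 0 min = 2400 min at $24.50/h; overtime 17 h 1 min = 1021 min at $36.75/h.
Pay = (2400 × $24.50 + 1021 × $36.75) ÷ 60 = $1605.36.

$1605.36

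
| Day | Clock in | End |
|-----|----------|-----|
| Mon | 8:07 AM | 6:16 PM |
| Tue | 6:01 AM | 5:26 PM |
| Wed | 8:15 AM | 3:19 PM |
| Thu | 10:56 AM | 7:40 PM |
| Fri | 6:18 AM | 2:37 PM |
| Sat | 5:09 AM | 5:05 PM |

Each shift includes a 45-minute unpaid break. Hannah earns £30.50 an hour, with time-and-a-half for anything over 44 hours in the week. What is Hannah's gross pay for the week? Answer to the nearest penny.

Mon: 8:07 AM–6:16 PM = 10 h 9 min; less 45 min break → 9 h 24 min
Tue: 6:01 AM–5:26 PM = 11 h 25 min; less 45 min break → 10 h 40 min
Wed: 8:15 AM–3:19 PM = 7 h 4 min; less 45 min break → 6 h 19 min
Thu: 10:56 AM–7:40 PM = 8 h 44 min; less 45 min break → 7 h 59 min
Fri: 6:18 AM–2:37 PM = 8 h 19 min; less 45 min break → 7 h 34 min
Sat: 5:09 AM–5:05 PM = 11 h 56 min; less 45 min break → 11 h 11 min
Total worked: 53 h 7 min = 3187 min.
Regular 44 h 0 min = 2640 min at £30.50/h; overtime 9 h 7 min = 547 min at £45.75/h.
Pay = (2640 × £30.50 + 547 × £45.75) ÷ 60 = £1759.09.

£1759.09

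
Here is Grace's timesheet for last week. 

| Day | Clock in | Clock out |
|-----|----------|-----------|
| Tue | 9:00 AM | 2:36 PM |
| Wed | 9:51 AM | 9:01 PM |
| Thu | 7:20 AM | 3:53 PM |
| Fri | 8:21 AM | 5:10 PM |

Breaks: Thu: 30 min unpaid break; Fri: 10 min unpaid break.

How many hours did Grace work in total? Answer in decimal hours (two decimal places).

33.47 hours

Tue: 9:00 AM–2:36 PM = 5 h 36 min
Wed: 9:51 AM–9:01 PM = 11 h 10 min
Thu: 7:20 AM–3:53 PM = 8 h 33 min; less 30 min break → 8 h 3 min
Fri: 8:21 AM–5:10 PM = 8 h 49 min; less 10 min break → 8 h 39 min
Total: 5 h 36 min + 11 h 10 min + 8 h 3 min + 8 h 39 min = 33 h 28 min.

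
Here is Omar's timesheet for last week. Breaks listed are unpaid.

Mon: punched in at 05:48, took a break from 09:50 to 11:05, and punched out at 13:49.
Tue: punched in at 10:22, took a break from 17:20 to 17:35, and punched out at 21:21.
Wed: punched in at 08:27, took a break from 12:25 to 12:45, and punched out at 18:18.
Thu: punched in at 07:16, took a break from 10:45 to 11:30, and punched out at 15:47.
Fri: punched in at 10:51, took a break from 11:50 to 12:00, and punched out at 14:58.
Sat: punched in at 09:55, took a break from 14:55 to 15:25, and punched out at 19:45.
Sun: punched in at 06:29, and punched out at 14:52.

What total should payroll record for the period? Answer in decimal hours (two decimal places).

56.45 hours

Mon: 05:48–13:49 = 8 h 1 min; less 75 min break → 6 h 46 min
Tue: 10:22–21:21 = 10 h 59 min; less 15 min break → 10 h 44 min
Wed: 08:27–18:18 = 9 h 51 min; less 20 min break → 9 h 31 min
Thu: 07:16–15:47 = 8 h 31 min; less 45 min break → 7 h 46 min
Fri: 10:51–14:58 = 4 h 7 min; less 10 min break → 3 h 57 min
Sat: 09:55–19:45 = 9 h 50 min; less 30 min break → 9 h 20 min
Sun: 06:29–14:52 = 8 h 23 min
Total: 6 h 46 min + 10 h 44 min + 9 h 31 min + 7 h 46 min + 3 h 57 min + 9 h 20 min + 8 h 23 min = 56 h 27 min.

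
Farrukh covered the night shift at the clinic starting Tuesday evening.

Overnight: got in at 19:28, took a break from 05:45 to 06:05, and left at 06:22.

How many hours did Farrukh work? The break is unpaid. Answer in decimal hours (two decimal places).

Overnight: 19:28 → midnight = 4 h 32 min; midnight → 06:22 = 6 h 22 min; span 10 h 54 min; less 20 min break → 10 h 34 min

10.57 hours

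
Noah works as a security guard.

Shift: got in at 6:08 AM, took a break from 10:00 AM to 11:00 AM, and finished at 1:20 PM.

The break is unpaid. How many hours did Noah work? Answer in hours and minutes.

6 h 12 min

Shift: 6:08 AM–1:20 PM = 7 h 12 min; less 60 min break → 6 h 12 min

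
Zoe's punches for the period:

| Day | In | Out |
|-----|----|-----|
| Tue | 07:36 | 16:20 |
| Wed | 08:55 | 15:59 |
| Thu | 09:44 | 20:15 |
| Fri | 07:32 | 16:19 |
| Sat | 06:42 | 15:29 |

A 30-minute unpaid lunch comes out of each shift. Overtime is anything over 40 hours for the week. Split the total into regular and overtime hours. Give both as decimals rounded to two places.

Regular 40.00 hours, overtime 1.38 hours

Tue: 07:36–16:20 = 8 h 44 min; less 30 min break → 8 h 14 min
Wed: 08:55–15:59 = 7 h 4 min; less 30 min break → 6 h 34 min
Thu: 09:44–20:15 = 10 h 31 min; less 30 min break → 10 h 1 min
Fri: 07:32–16:19 = 8 h 47 min; less 30 min break → 8 h 17 min
Sat: 06:42–15:29 = 8 h 47 min; less 30 min break → 8 h 17 min
Total worked: 41 h 23 min = 41.38 h.
Threshold 40 h → overtime 1 h 23 min, regular 40 h 0 min.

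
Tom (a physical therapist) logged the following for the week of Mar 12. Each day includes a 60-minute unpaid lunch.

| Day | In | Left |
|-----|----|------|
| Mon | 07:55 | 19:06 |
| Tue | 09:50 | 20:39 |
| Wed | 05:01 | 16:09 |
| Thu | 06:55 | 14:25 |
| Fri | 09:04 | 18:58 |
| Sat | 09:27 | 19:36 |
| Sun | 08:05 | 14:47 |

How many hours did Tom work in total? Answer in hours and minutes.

Mon: 07:55–19:06 = 11 h 11 min; less 60 min break → 10 h 11 min
Tue: 09:50–20:39 = 10 h 49 min; less 60 min break → 9 h 49 min
Wed: 05:01–16:09 = 11 h 8 min; less 60 min break → 10 h 8 min
Thu: 06:55–14:25 = 7 h 30 min; less 60 min break → 6 h 30 min
Fri: 09:04–18:58 = 9 h 54 min; less 60 min break → 8 h 54 min
Sat: 09:27–19:36 = 10 h 9 min; less 60 min break → 9 h 9 min
Sun: 08:05–14:47 = 6 h 42 min; less 60 min break → 5 h 42 min
Total: 10 h 11 min + 9 h 49 min + 10 h 8 min + 6 h 30 min + 8 h 54 min + 9 h 9 min + 5 h 42 min = 60 h 23 min.

60 h 23 min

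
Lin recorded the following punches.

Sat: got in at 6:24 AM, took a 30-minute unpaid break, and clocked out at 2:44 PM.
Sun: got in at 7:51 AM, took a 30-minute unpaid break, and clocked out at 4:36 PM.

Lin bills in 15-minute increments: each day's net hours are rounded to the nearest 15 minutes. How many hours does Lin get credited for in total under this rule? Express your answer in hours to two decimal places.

Sat: 6:24 AM–2:44 PM = 8 h 20 min − 30 min = 7 h 50 min → rounds to 7 h 45 min
Sun: 7:51 AM–4:36 PM = 8 h 45 min − 30 min = 8 h 15 min → rounds to 8 h 15 min
Total credited: 16 h 0 min.

16.00 hours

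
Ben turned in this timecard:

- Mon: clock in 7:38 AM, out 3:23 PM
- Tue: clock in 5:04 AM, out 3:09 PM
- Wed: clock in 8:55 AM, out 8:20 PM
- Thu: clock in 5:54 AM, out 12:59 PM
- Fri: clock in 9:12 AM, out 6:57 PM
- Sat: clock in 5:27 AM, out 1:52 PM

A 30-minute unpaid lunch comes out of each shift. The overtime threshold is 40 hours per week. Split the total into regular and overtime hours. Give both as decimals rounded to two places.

Regular 40.00 hours, overtime 11.50 hours

Mon: 7:38 AM–3:23 PM = 7 h 45 min; less 30 min break → 7 h 15 min
Tue: 5:04 AM–3:09 PM = 10 h 5 min; less 30 min break → 9 h 35 min
Wed: 8:55 AM–8:20 PM = 11 h 25 min; less 30 min break → 10 h 55 min
Thu: 5:54 AM–12:59 PM = 7 h 5 min; less 30 min break → 6 h 35 min
Fri: 9:12 AM–6:57 PM = 9 h 45 min; less 30 min break → 9 h 15 min
Sat: 5:27 AM–1:52 PM = 8 h 25 min; less 30 min break → 7 h 55 min
Total worked: 51 h 30 min = 51.50 h.
Threshold 40 h → overtime 11 h 30 min, regular 40 h 0 min.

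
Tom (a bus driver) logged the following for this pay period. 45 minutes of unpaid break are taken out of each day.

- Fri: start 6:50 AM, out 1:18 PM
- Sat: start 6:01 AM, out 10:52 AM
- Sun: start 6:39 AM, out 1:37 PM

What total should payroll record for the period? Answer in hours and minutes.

Fri: 6:50 AM–1:18 PM = 6 h 28 min; less 45 min break → 5 h 43 min
Sat: 6:01 AM–10:52 AM = 4 h 51 min; less 45 min break → 4 h 6 min
Sun: 6:39 AM–1:37 PM = 6 h 58 min; less 45 min break → 6 h 13 min
Total: 5 h 43 min + 4 h 6 min + 6 h 13 min = 16 h 2 min.

16 h 2 min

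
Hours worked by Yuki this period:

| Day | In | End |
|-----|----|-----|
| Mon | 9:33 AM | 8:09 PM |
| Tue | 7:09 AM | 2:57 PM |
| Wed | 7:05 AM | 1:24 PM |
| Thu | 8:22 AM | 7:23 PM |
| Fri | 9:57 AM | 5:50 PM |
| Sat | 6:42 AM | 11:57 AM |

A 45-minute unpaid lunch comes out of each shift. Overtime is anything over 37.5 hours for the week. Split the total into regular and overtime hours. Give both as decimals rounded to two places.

Mon: 9:33 AM–8:09 PM = 10 h 36 min; less 45 min break → 9 h 51 min
Tue: 7:09 AM–2:57 PM = 7 h 48 min; less 45 min break → 7 h 3 min
Wed: 7:05 AM–1:24 PM = 6 h 19 min; less 45 min break → 5 h 34 min
Thu: 8:22 AM–7:23 PM = 11 h 1 min; less 45 min break → 10 h 16 min
Fri: 9:57 AM–5:50 PM = 7 h 53 min; less 45 min break → 7 h 8 min
Sat: 6:42 AM–11:57 AM = 5 h 15 min; less 45 min break → 4 h 30 min
Total worked: 44 h 22 min = 44.37 h.
Threshold 37.5 h → overtime 6 h 52 min, regular 37 h 30 min.

Regular 37.50 hours, overtime 6.87 hours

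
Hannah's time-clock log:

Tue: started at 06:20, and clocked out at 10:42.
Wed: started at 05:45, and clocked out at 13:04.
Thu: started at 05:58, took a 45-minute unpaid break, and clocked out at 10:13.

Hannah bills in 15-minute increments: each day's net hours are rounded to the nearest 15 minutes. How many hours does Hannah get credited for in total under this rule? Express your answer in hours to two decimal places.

15.00 hours

Tue: 06:20–10:42 = 4 h 22 min → rounds to 4 h 15 min
Wed: 05:45–13:04 = 7 h 19 min → rounds to 7 h 15 min
Thu: 05:58–10:13 = 4 h 15 min − 45 min = 3 h 30 min → rounds to 3 h 30 min
Total credited: 15 h 0 min.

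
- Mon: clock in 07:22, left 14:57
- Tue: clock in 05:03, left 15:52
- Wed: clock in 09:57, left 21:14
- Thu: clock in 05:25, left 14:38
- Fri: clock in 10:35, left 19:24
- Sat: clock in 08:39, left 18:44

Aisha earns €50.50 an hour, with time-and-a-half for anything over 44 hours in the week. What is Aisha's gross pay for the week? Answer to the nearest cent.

Mon: 07:22–14:57 = 7 h 35 min
Tue: 05:03–15:52 = 10 h 49 min
Wed: 09:57–21:14 = 11 h 17 min
Thu: 05:25–14:38 = 9 h 13 min
Fri: 10:35–19:24 = 8 h 49 min
Sat: 08:39–18:44 = 10 h 5 min
Total worked: 57 h 48 min = 3468 min.
Regular 44 h 0 min = 2640 min at €50.50/h; overtime 13 h 48 min = 828 min at €75.75/h.
Pay = (2640 × €50.50 + 828 × €75.75) ÷ 60 = €3267.35.

€3267.35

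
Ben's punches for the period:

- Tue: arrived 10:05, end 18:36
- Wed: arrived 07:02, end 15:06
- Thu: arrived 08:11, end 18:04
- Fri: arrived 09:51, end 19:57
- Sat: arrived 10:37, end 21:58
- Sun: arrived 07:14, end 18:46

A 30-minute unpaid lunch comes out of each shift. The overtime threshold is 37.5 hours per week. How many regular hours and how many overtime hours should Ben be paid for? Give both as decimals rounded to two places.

Tue: 10:05–18:36 = 8 h 31 min; less 30 min break → 8 h 1 min
Wed: 07:02–15:06 = 8 h 4 min; less 30 min break → 7 h 34 min
Thu: 08:11–18:04 = 9 h 53 min; less 30 min break → 9 h 23 min
Fri: 09:51–19:57 = 10 h 6 min; less 30 min break → 9 h 36 min
Sat: 10:37–21:58 = 11 h 21 min; less 30 min break → 10 h 51 min
Sun: 07:14–18:46 = 11 h 32 min; less 30 min break → 11 h 2 min
Total worked: 56 h 27 min = 56.45 h.
Threshold 37.5 h → overtime 18 h 57 min, regular 37 h 30 min.

Regular 37.50 hours, overtime 18.95 hours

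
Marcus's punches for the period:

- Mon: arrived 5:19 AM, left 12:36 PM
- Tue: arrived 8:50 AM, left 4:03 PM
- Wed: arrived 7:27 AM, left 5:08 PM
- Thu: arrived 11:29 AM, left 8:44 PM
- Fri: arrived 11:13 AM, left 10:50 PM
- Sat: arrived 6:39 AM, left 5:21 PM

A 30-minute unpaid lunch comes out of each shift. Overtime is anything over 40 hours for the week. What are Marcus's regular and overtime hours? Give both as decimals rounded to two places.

Regular 40.00 hours, overtime 12.75 hours

Mon: 5:19 AM–12:36 PM = 7 h 17 min; less 30 min break → 6 h 47 min
Tue: 8:50 AM–4:03 PM = 7 h 13 min; less 30 min break → 6 h 43 min
Wed: 7:27 AM–5:08 PM = 9 h 41 min; less 30 min break → 9 h 11 min
Thu: 11:29 AM–8:44 PM = 9 h 15 min; less 30 min break → 8 h 45 min
Fri: 11:13 AM–10:50 PM = 11 h 37 min; less 30 min break → 11 h 7 min
Sat: 6:39 AM–5:21 PM = 10 h 42 min; less 30 min break → 10 h 12 min
Total worked: 52 h 45 min = 52.75 h.
Threshold 40 h → overtime 12 h 45 min, regular 40 h 0 min.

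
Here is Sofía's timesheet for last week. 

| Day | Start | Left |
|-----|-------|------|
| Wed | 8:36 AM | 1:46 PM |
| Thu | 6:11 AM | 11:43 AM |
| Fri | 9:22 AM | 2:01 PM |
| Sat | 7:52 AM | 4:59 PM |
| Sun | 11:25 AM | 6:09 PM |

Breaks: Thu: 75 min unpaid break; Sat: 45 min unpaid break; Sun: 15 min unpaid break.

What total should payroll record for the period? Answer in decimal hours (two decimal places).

Wed: 8:36 AM–1:46 PM = 5 h 10 min
Thu: 6:11 AM–11:43 AM = 5 h 32 min; less 75 min break → 4 h 17 min
Fri: 9:22 AM–2:01 PM = 4 h 39 min
Sat: 7:52 AM–4:59 PM = 9 h 7 min; less 45 min break → 8 h 22 min
Sun: 11:25 AM–6:09 PM = 6 h 44 min; less 15 min break → 6 h 29 min
Total: 5 h 10 min + 4 h 17 min + 4 h 39 min + 8 h 22 min + 6 h 29 min = 28 h 57 min.

28.95 hours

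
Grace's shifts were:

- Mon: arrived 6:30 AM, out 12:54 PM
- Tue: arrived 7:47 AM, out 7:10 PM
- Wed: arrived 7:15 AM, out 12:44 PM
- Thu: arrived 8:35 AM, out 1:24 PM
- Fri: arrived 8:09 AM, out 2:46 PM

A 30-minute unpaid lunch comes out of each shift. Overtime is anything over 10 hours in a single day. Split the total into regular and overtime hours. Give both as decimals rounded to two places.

Regular 31.32 hours, overtime 0.88 hours

Mon: 6:30 AM–12:54 PM = 6 h 24 min; less 30 min break → 5 h 54 min
Tue: 7:47 AM–7:10 PM = 11 h 23 min; less 30 min break → 10 h 53 min
Wed: 7:15 AM–12:44 PM = 5 h 29 min; less 30 min break → 4 h 59 min
Thu: 8:35 AM–1:24 PM = 4 h 49 min; less 30 min break → 4 h 19 min
Fri: 8:09 AM–2:46 PM = 6 h 37 min; less 30 min break → 6 h 7 min
Mon reg 5 h 54 min / OT 0 h 0 min; Tue reg 10 h 0 min / OT 0 h 53 min; Wed reg 4 h 59 min / OT 0 h 0 min; Thu reg 4 h 19 min / OT 0 h 0 min; Fri reg 6 h 7 min / OT 0 h 0 min.
Totals: regular 31 h 19 min, overtime 0 h 53 min.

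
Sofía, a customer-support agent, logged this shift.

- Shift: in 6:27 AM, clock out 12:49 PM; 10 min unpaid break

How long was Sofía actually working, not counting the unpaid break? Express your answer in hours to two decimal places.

6.20 hours

Shift: 6:27 AM–12:49 PM = 6 h 22 min; less 10 min break → 6 h 12 min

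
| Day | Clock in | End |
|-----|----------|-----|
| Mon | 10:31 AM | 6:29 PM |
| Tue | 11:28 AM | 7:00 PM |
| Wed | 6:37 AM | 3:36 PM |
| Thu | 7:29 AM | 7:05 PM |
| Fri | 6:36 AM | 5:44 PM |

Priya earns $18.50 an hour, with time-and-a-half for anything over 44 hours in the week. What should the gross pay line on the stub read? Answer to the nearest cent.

Mon: 10:31 AM–6:29 PM = 7 h 58 min
Tue: 11:28 AM–7:00 PM = 7 h 32 min
Wed: 6:37 AM–3:36 PM = 8 h 59 min
Thu: 7:29 AM–7:05 PM = 11 h 36 min
Fri: 6:36 AM–5:44 PM = 11 h 8 min
Total worked: 47 h 13 min = 2833 min.
Regular 44 h 0 min = 2640 min at $18.50/h; overtime 3 h 13 min = 193 min at $27.75/h.
Pay = (2640 × $18.50 + 193 × $27.75) ÷ 60 = $903.26.

$903.26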